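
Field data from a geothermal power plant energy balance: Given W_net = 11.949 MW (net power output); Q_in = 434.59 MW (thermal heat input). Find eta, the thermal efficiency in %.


eta = W_net / Q_in * 100
eta = 11.949 / 434.59 * 100
eta = 2.7495 %


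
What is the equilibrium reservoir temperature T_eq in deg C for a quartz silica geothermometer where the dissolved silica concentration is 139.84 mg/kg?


T_eq = 1309 / (5.19 - log10(SiO2)) - 273.15
T_eq = 1309 / (5.19 - log10(139.84)) - 273.15
T_eq = 156.82 deg C


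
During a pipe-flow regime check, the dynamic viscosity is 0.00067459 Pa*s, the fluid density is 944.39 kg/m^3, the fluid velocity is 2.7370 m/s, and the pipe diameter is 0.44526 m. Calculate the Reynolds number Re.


Re = rho * vel * D / mu
Re = 944.39 * 2.7370 * 0.44526 / 0.00067459
Re = 1.7061e+06


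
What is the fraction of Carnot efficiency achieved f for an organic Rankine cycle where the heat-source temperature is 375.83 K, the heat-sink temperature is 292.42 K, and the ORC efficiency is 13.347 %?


f = (eta_orc/100) / (1 - Tc/Th)
f = (13.347/100) / (1 - 292.42/375.83)
f = 0.60139


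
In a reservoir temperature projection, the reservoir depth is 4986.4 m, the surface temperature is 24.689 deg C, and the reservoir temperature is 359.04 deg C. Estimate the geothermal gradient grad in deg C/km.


grad = (T_res - T_surf) / d * 1000
grad = (359.04 - 24.689) / 4986.4 * 1000
grad = 67.053 deg C/km


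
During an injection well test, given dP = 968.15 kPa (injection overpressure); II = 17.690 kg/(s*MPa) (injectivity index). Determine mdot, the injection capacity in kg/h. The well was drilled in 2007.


mdot = II * dP / 1000
mdot = 17.690 * 968.15 / 1000
mdot = 17.12657 kg/s
Convert: 17.12657 kg/s * 3600.0 = 61656 kg/h
mdot = 61656 kg/h


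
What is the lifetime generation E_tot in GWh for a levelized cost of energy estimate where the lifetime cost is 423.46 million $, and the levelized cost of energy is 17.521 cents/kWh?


E_tot = C_tot / LCOE * 100
E_tot = 423.46 / 17.521 * 100
E_tot = 2416.9 GWh


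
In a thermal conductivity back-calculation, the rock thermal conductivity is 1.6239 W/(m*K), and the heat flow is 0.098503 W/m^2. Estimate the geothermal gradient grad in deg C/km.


grad = q / k * 1000
grad = 0.098503 / 1.6239 * 1000
grad = 60.658 deg C/km


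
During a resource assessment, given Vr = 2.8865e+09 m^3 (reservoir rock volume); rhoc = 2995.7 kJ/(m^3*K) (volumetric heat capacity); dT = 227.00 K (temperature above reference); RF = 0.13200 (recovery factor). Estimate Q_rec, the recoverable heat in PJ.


Step 1: Q_s = Vr*rhoc*dT/1e12 = 2.8865e+09*2995.7*227.0/1e12 = 1962.889 PJ
Step 2: Q_rec = Q_s * RF = 1962.889 * 0.132 = 259.10 PJ
Q_rec = 259.10 PJ


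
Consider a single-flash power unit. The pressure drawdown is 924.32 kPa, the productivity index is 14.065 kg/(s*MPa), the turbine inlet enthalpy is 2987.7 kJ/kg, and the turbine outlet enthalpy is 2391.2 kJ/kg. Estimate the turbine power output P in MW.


Step 1: mdot = PI * dP / 1000 = 14.065 * 924.32 / 1000 = 13.00056 kg/s
Step 2: P = mdot*(h_in - h_out)/1000 = 13.00056*(2987.7 - 2391.2)/1000 = 7.7548 MW
P = 7.7548 MW


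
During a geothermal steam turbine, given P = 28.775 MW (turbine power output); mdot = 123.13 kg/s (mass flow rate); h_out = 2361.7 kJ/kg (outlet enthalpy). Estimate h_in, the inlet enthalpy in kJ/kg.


h_in = h_out + P * 1000 / mdot
h_in = 2361.7 + 28.775 * 1000 / 123.13
h_in = 2595.4 kJ/kg


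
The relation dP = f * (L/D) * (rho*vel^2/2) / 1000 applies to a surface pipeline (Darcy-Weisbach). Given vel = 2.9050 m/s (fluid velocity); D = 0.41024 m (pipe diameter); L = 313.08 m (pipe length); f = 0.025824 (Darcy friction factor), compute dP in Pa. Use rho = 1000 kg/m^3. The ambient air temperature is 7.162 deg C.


dP = f * (L/D) * (rho*vel^2/2) / 1000
dP = 0.025824 * (313.08/0.41024) * (1000*2.9050^2/2) / 1000
dP = 83.15782 kPa
Convert: 83.15782 kPa * 1000.0 = 83158 Pa
dP = 83158 Pa


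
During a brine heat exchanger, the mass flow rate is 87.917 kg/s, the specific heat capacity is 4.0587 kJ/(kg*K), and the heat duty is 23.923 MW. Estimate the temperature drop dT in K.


dT = Q * 1000 / (mdot * cp)
dT = 23.923 * 1000 / (87.917 * 4.0587)
dT = 67.043 K


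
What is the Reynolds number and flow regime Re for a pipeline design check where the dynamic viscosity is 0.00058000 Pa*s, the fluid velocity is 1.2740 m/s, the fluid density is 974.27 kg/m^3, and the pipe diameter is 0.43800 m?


Step 1: Re = rho*vel*D/mu = 974.27*1.274*0.438/0.00058 = 9.3734e+05
Step 2: Re = 9.3734e+05 > 4000, so flow is turbulent.
Re = 9.3734e+05 (turbulent)


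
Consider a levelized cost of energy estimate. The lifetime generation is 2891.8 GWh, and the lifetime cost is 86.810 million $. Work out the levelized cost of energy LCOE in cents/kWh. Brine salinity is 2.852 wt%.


LCOE = C_tot / E_tot * 100
LCOE = 86.810 / 2891.8 * 100
LCOE = 3.0019 cents/kWh


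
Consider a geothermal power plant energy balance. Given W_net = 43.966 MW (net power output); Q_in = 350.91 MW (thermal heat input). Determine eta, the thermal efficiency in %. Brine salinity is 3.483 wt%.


eta = W_net / Q_in * 100
eta = 43.966 / 350.91 * 100
eta = 12.529 %


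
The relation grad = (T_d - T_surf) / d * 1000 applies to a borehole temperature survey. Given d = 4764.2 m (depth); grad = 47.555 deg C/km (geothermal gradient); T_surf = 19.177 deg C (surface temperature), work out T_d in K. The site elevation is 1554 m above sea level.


T_d = T_surf + grad * d / 1000
T_d = 19.177 + 47.555 * 4764.2 / 1000
T_d = 245.7385 deg C
Convert to K: 245.7385 + 273.15 = 518.89 K
T_d = 518.89 K


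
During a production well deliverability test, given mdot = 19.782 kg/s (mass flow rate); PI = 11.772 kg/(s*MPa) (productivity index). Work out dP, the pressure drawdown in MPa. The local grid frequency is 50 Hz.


dP = mdot * 1000 / PI
dP = 19.782 * 1000 / 11.772
dP = 1680.428 kPa
Convert: 1680.428 kPa * 0.001 = 1.6804 MPa
dP = 1.6804 MPa


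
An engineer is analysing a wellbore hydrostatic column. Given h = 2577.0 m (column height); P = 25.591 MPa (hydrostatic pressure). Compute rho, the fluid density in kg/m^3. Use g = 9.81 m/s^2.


rho = P * 1e6 / (g * h)
rho = 25.591 * 1e6 / (9.81 * 2577.0)
rho = 1012.3 kg/m^3


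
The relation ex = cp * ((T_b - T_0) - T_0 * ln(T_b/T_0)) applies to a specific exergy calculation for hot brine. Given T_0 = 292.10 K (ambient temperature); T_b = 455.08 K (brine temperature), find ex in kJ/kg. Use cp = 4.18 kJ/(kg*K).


ex = cp * ((T_b - T_0) - T_0 * ln(T_b/T_0))
ex = 4.18 * ((455.08 - 292.10) - 292.10 * ln(455.08/292.10))
ex = 139.90 kJ/kg


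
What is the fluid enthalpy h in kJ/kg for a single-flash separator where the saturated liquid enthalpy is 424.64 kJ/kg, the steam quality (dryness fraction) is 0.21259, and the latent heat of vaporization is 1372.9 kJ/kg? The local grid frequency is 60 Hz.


h = hf + x * hfg
h = 424.64 + 0.21259 * 1372.9
h = 716.50 kJ/kg


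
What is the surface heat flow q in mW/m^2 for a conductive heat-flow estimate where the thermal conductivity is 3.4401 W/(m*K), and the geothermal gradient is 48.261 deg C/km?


q = k * grad / 1000
q = 3.4401 * 48.261 / 1000
q = 0.1660227 W/m^2
Convert: 0.1660227 W/m^2 * 1000.0 = 166.02 mW/m^2
q = 166.02 mW/m^2


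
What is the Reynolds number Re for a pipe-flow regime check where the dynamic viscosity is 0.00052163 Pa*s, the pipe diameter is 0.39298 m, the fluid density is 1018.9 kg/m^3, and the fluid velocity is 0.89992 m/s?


Re = rho * vel * D / mu
Re = 1018.9 * 0.89992 * 0.39298 / 0.00052163
Re = 6.9079e+05


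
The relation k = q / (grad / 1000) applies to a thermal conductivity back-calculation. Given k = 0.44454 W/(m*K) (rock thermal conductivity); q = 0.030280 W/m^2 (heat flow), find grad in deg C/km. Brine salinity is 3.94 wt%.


grad = q / k * 1000
grad = 0.030280 / 0.44454 * 1000
grad = 68.115 deg C/km


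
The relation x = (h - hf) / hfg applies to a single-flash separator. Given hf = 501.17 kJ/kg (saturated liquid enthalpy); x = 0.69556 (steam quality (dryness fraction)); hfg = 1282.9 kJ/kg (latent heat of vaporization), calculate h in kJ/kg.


h = hf + x * hfg
h = 501.17 + 0.69556 * 1282.9
h = 1393.5 kJ/kg


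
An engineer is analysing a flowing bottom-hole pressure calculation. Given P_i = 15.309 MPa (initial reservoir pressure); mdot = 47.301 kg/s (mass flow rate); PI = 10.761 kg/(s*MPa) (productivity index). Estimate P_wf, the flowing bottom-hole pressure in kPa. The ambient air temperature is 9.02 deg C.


P_wf = P_i - mdot / PI
P_wf = 15.309 - 47.301 / 10.761
P_wf = 10.91340 MPa
Convert: 10.91340 MPa * 1000.0 = 10913 kPa
P_wf = 10913 kPa


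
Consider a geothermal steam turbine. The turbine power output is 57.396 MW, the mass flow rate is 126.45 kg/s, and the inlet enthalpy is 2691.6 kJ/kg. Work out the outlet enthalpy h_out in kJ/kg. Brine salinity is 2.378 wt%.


h_out = h_in - P * 1000 / mdot
h_out = 2691.6 - 57.396 * 1000 / 126.45
h_out = 2237.7 kJ/kg


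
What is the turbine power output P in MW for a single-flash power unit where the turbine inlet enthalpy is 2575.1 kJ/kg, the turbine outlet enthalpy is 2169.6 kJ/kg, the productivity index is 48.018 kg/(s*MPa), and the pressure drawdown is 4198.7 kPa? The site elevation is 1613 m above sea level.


Step 1: mdot = PI * dP / 1000 = 48.018 * 4198.7 / 1000 = 201.6132 kg/s
Step 2: P = mdot*(h_in - h_out)/1000 = 201.6132*(2575.1 - 2169.6)/1000 = 81.754 MW
P = 81.754 MW


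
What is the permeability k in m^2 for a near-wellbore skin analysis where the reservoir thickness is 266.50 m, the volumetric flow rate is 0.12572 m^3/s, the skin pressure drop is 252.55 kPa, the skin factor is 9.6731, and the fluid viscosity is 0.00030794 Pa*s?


k = S*q*mu / (2*pi*dP_s*1000*hr)
k = 9.6731*0.12572*0.00030794 / (2*pi*252.55*1000*266.50)
k = 8.8555e-13 m^2


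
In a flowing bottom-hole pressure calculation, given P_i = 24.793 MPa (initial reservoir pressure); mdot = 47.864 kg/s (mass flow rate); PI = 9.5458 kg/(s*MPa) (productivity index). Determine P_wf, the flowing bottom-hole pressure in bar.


P_wf = P_i - mdot / PI
P_wf = 24.793 - 47.864 / 9.5458
P_wf = 19.77886 MPa
Convert: 19.77886 MPa * 10.0 = 197.79 bar
P_wf = 197.79 bar


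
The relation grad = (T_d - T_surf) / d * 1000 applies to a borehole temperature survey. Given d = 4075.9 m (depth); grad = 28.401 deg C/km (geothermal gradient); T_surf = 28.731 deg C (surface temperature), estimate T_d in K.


T_d = T_surf + grad * d / 1000
T_d = 28.731 + 28.401 * 4075.9 / 1000
T_d = 144.4906 deg C
Convert to K: 144.4906 + 273.15 = 417.64 K
T_d = 417.64 K


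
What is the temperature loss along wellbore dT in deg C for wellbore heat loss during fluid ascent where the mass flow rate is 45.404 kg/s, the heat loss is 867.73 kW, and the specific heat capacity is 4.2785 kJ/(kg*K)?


dT = Q_loss / (mdot * cp)
dT = 867.73 / (45.404 * 4.2785)
dT = 4.466825 K
Convert (temperature difference, 1 K = 1 deg C): 4.466825 K = 4.466825 deg C
dT = 4.4668 deg C


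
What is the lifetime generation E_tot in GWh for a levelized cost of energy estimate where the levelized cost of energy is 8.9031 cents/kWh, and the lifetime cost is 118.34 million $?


E_tot = C_tot / LCOE * 100
E_tot = 118.34 / 8.9031 * 100
E_tot = 1329.2 GWh


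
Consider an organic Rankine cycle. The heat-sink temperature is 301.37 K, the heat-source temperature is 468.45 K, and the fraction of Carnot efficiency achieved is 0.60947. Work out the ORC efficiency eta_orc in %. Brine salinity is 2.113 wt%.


eta_orc = (1 - Tc/Th) * f * 100
eta_orc = (1 - 301.37/468.45) * 0.60947 * 100
eta_orc = 21.738 %


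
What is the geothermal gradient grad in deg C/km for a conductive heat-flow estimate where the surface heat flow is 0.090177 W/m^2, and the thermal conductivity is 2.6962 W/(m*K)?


grad = q * 1000 / k
grad = 0.090177 * 1000 / 2.6962
grad = 33.446 deg C/km


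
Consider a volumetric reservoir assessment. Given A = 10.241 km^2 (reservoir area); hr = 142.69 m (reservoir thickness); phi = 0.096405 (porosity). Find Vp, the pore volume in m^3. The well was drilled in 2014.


Vp = A * 1e6 * hr * phi
Vp = 10.241 * 1e6 * 142.69 * 0.096405
Vp = 1.4088e+08 m^3


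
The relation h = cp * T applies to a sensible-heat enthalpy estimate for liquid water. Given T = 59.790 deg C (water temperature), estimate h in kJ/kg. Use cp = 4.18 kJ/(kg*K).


h = cp * T
h = 4.18 * 59.790
h = 249.92 kJ/kg


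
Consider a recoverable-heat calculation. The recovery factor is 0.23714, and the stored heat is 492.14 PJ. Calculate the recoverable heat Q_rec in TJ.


Q_rec = Q_s * RF
Q_rec = 492.14 * 0.23714
Q_rec = 116.7061 PJ
Convert: 116.7061 PJ * 1000.0 = 1.1671e+05 TJ
Q_rec = 1.1671e+05 TJ


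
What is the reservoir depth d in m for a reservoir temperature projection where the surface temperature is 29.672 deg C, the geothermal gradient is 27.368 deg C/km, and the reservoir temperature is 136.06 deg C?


d = (T_res - T_surf) / grad * 1000
d = (136.06 - 29.672) / 27.368 * 1000
d = 3887.3 m


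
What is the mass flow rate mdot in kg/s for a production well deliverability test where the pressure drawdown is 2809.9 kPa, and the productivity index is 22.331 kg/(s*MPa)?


mdot = PI * dP / 1000
mdot = 22.331 * 2809.9 / 1000
mdot = 62.748 kg/s


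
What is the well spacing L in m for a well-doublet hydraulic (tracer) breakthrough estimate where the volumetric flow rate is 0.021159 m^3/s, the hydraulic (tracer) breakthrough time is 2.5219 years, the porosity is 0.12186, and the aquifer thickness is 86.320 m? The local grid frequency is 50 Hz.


L = sqrt(t_bt*365.25*86400*3*Qv / (pi*hr*phi))
L = sqrt(2.5219*365.25*86400*3*0.021159 / (pi*86.320*0.12186))
L = 390.99 m


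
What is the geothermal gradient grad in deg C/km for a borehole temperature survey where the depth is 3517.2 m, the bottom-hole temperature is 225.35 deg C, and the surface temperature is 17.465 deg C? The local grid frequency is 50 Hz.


grad = (T_d - T_surf) / d * 1000
grad = (225.35 - 17.465) / 3517.2 * 1000
grad = 59.105 deg C/km


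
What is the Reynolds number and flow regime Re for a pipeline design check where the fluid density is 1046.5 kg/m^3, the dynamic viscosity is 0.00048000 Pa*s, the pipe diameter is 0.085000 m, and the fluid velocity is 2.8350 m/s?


Step 1: Re = rho*vel*D/mu = 1046.5*2.835*0.085/0.00048 = 5.2538e+05
Step 2: Re = 5.2538e+05 > 4000, so flow is turbulent.
Re = 5.2538e+05 (turbulent)


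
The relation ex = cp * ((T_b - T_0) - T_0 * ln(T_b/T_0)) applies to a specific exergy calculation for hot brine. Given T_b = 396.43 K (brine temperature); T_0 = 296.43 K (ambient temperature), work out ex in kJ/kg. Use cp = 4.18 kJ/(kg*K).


ex = cp * ((T_b - T_0) - T_0 * ln(T_b/T_0))
ex = 4.18 * ((396.43 - 296.43) - 296.43 * ln(396.43/296.43))
ex = 57.815 kJ/kg


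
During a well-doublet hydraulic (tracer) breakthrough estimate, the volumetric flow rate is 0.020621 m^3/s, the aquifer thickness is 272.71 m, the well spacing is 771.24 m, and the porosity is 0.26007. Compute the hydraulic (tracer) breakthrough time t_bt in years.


t_bt = pi * hr * phi * L^2 / (3 * Qv) / (365.25*86400)
t_bt = pi * 272.71 * 0.26007 * 771.24^2 / (3 * 0.020621) / (365.25*86400)
t_bt = 67.887 years


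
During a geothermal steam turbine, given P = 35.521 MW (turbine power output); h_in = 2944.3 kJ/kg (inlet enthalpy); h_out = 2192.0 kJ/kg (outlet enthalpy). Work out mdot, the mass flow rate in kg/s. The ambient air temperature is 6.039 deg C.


mdot = P * 1000 / (h_in - h_out)
mdot = 35.521 * 1000 / (2944.3 - 2192.0)
mdot = 47.217 kg/s


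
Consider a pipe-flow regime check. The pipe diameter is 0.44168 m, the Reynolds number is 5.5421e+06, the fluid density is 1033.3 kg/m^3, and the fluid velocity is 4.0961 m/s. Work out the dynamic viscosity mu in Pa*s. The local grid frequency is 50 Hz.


mu = rho * vel * D / Re
mu = 1033.3 * 4.0961 * 0.44168 / 5.5421e+06
mu = 0.00033731 Pa*s


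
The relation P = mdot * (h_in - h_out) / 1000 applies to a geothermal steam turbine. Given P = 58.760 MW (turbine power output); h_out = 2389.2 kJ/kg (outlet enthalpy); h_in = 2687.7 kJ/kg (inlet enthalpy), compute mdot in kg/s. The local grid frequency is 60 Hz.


mdot = P * 1000 / (h_in - h_out)
mdot = 58.760 * 1000 / (2687.7 - 2389.2)
mdot = 196.85 kg/s


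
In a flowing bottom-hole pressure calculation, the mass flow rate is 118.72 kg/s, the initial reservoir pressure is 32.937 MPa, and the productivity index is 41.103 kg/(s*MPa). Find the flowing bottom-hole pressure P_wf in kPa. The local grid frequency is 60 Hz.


P_wf = P_i - mdot / PI
P_wf = 32.937 - 118.72 / 41.103
P_wf = 30.04865 MPa
Convert: 30.04865 MPa * 1000.0 = 30049 kPa
P_wf = 30049 kPa


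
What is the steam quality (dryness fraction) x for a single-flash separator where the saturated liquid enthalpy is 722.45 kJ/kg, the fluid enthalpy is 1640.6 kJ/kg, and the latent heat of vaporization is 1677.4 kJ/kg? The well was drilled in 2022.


x = (h - hf) / hfg
x = (1640.6 - 722.45) / 1677.4
x = 0.54736


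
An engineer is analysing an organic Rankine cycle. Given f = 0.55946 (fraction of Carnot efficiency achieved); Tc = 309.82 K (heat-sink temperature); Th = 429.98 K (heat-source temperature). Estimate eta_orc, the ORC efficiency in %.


eta_orc = (1 - Tc/Th) * f * 100
eta_orc = (1 - 309.82/429.98) * 0.55946 * 100
eta_orc = 15.634 %


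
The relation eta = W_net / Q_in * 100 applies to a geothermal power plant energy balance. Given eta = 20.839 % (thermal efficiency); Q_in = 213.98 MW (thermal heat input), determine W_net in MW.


W_net = eta / 100 * Q_in
W_net = 20.839 / 100 * 213.98
W_net = 44.591 MW


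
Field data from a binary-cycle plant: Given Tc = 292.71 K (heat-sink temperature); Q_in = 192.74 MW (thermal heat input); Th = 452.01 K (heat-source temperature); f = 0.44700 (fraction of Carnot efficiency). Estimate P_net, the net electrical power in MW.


Step 1: eta = (1 - Tc/Th)*f = (1 - 292.71/452.01)*0.447 = 0.1575343
Step 2: P_net = eta * Q_in = 0.1575343 * 192.74 = 30.363 MW
P_net = 30.363 MW


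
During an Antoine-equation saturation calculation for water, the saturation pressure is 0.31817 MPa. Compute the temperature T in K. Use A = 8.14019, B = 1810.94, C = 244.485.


T = B / (A - log10(P_sat * 760 / 0.101325)) - C
T = 1810.94 / (8.14019 - log10(0.31817 * 760 / 0.101325)) - 244.485
T = 135.7702 deg C
Convert to K: 135.7702 + 273.15 = 408.92 K
T = 408.92 K


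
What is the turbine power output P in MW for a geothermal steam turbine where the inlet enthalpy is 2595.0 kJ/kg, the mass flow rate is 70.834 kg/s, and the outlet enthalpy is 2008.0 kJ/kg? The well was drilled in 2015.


P = mdot * (h_in - h_out) / 1000
P = 70.834 * (2595.0 - 2008.0) / 1000
P = 41.580 MW


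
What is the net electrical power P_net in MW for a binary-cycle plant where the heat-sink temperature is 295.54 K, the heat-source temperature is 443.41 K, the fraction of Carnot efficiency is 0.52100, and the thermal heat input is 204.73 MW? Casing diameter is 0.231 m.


Step 1: eta = (1 - Tc/Th)*f = (1 - 295.54/443.41)*0.521 = 0.1737450
Step 2: P_net = eta * Q_in = 0.1737450 * 204.73 = 35.571 MW
P_net = 35.571 MW


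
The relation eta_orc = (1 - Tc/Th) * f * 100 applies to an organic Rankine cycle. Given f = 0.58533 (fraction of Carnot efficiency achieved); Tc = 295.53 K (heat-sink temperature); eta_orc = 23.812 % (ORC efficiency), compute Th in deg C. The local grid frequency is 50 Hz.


Th = Tc / (1 - (eta_orc/100)/f)
Th = 295.53 / (1 - (23.812/100)/0.58533)
Th = 498.2074 K
Convert to deg C: 498.2074 - 273.15 = 225.06 deg C
Th = 225.06 deg C


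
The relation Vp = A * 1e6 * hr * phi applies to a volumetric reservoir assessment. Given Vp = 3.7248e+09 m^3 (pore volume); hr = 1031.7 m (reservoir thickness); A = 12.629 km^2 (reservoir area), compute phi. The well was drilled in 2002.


phi = Vp / (A * 1e6 * hr)
phi = 3.7248e+09 / (12.629 * 1e6 * 1031.7)
phi = 0.28588


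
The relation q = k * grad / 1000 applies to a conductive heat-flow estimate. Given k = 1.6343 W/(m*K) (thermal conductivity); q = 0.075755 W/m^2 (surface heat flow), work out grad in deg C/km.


grad = q * 1000 / k
grad = 0.075755 * 1000 / 1.6343
grad = 46.353 deg C/km


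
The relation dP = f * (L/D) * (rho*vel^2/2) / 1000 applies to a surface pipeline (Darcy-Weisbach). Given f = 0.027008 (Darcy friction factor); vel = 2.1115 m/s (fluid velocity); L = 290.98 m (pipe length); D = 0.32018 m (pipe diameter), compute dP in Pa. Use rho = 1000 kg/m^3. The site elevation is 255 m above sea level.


dP = f * (L/D) * (rho*vel^2/2) / 1000
dP = 0.027008 * (290.98/0.32018) * (1000*2.1115^2/2) / 1000
dP = 54.71590 kPa
Convert: 54.71590 kPa * 1000.0 = 54716 Pa
dP = 54716 Pa


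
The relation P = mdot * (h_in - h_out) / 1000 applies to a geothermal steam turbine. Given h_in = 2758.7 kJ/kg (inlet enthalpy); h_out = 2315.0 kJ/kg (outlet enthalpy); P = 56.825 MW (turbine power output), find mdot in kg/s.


mdot = P * 1000 / (h_in - h_out)
mdot = 56.825 * 1000 / (2758.7 - 2315.0)
mdot = 128.07 kg/s


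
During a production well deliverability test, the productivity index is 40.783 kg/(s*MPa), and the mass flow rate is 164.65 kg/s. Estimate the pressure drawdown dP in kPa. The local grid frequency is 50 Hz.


dP = mdot * 1000 / PI
dP = 164.65 * 1000 / 40.783
dP = 4037.2 kPa


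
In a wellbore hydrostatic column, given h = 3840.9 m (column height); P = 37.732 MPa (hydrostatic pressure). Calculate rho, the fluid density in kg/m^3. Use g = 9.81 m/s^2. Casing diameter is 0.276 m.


rho = P * 1e6 / (g * h)
rho = 37.732 * 1e6 / (9.81 * 3840.9)
rho = 1001.4 kg/m^3


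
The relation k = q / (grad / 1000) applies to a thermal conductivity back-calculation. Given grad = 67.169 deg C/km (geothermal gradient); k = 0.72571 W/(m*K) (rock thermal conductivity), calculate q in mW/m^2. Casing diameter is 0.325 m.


q = k * grad / 1000
q = 0.72571 * 67.169 / 1000
q = 0.04874521 W/m^2
Convert: 0.04874521 W/m^2 * 1000.0 = 48.745 mW/m^2
q = 48.745 mW/m^2


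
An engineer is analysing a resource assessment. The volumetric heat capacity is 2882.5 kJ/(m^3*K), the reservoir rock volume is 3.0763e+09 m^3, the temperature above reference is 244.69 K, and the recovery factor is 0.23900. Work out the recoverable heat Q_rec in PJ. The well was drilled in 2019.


Step 1: Q_s = Vr*rhoc*dT/1e12 = 3.0763e+09*2882.5*244.69/1e12 = 2169.773 PJ
Step 2: Q_rec = Q_s * RF = 2169.773 * 0.239 = 518.58 PJ
Q_rec = 518.58 PJ


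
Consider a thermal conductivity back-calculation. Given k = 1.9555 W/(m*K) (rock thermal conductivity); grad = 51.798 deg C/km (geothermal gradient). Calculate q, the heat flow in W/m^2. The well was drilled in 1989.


q = k * grad / 1000
q = 1.9555 * 51.798 / 1000
q = 0.10129 W/m^2


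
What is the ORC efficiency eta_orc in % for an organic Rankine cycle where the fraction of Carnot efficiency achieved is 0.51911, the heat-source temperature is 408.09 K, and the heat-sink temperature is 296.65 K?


eta_orc = (1 - Tc/Th) * f * 100
eta_orc = (1 - 296.65/408.09) * 0.51911 * 100
eta_orc = 14.176 %


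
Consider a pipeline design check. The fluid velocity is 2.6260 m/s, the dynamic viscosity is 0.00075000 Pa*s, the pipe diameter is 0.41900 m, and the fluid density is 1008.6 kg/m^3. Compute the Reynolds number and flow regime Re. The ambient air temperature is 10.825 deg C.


Step 1: Re = rho*vel*D/mu = 1008.6*2.626*0.419/0.00075 = 1.4797e+06
Step 2: Re = 1.4797e+06 > 4000, so flow is turbulent.
Re = 1.4797e+06 (turbulent)


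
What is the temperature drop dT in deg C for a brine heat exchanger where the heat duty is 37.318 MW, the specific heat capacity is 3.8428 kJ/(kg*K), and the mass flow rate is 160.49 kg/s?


dT = Q * 1000 / (mdot * cp)
dT = 37.318 * 1000 / (160.49 * 3.8428)
dT = 60.50937 K
Convert (temperature difference, 1 K = 1 deg C): 60.50937 K = 60.50937 deg C
dT = 60.509 deg C


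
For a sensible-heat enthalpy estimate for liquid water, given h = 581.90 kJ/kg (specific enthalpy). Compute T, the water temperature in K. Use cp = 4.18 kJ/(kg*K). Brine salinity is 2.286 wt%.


T = h / cp
T = 581.90 / 4.18
T = 139.2105 deg C
Convert to K: 139.2105 + 273.15 = 412.36 K
T = 412.36 K


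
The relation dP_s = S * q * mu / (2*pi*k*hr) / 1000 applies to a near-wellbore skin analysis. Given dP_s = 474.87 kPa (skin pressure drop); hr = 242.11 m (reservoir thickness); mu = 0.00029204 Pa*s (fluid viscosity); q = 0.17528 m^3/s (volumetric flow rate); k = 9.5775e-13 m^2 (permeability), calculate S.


S = dP_s * 1000 * 2*pi*k*hr / (q*mu)
S = 474.87 * 1000 * 2*pi*9.5775e-13*242.11 / (0.17528*0.00029204)
S = 13.516


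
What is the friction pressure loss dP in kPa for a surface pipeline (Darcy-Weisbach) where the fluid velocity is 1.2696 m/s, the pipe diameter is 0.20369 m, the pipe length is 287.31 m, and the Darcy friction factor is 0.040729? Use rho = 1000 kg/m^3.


dP = f * (L/D) * (rho*vel^2/2) / 1000
dP = 0.040729 * (287.31/0.20369) * (1000*1.2696^2/2) / 1000
dP = 46.301 kPa


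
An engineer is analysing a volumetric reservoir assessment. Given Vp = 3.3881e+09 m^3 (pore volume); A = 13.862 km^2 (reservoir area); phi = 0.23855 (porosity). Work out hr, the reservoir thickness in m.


hr = Vp / (A * 1e6 * phi)
hr = 3.3881e+09 / (13.862 * 1e6 * 0.23855)
hr = 1024.6 m


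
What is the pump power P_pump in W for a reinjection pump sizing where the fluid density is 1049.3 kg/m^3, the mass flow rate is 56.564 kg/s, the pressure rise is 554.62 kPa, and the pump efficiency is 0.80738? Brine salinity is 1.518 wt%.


P_pump = mdot * dP / (rho * eta)
P_pump = 56.564 * 554.62 / (1049.3 * 0.80738)
P_pump = 37.03036 kW
Convert: 37.03036 kW * 1000.0 = 37030 W
P_pump = 37030 W


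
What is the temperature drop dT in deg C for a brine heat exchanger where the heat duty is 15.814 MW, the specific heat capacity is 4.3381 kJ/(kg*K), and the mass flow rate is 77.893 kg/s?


dT = Q * 1000 / (mdot * cp)
dT = 15.814 * 1000 / (77.893 * 4.3381)
dT = 46.79977 K
Convert (temperature difference, 1 K = 1 deg C): 46.79977 K = 46.79977 deg C
dT = 46.800 deg C


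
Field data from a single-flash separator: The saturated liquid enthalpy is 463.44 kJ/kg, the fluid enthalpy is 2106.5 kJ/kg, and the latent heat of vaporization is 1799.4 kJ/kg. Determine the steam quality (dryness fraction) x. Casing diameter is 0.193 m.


x = (h - hf) / hfg
x = (2106.5 - 463.44) / 1799.4
x = 0.91312


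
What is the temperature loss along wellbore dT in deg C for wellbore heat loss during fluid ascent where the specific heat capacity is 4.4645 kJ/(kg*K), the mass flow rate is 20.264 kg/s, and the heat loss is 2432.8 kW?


dT = Q_loss / (mdot * cp)
dT = 2432.8 / (20.264 * 4.4645)
dT = 26.89109 K
Convert (temperature difference, 1 K = 1 deg C): 26.89109 K = 26.89109 deg C
dT = 26.891 deg C


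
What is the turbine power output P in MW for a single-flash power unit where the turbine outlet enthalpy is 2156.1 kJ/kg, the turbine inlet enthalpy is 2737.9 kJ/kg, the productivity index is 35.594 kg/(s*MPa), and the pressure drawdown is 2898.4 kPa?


Step 1: mdot = PI * dP / 1000 = 35.594 * 2898.4 / 1000 = 103.1656 kg/s
Step 2: P = mdot*(h_in - h_out)/1000 = 103.1656*(2737.9 - 2156.1)/1000 = 60.022 MW
P = 60.022 MW


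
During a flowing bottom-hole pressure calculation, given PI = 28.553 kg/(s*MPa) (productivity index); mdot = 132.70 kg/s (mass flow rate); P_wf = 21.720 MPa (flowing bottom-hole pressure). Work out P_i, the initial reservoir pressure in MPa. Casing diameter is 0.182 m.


P_i = P_wf + mdot / PI
P_i = 21.720 + 132.70 / 28.553
P_i = 26.367 MPa


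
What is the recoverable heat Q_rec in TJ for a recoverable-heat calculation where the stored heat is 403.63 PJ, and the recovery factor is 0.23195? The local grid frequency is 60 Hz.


Q_rec = Q_s * RF
Q_rec = 403.63 * 0.23195
Q_rec = 93.62198 PJ
Convert: 93.62198 PJ * 1000.0 = 93622 TJ
Q_rec = 93622 TJ


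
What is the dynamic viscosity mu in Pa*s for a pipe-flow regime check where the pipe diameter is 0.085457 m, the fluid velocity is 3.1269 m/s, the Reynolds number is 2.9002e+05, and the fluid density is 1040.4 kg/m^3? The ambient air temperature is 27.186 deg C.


mu = rho * vel * D / Re
mu = 1040.4 * 3.1269 * 0.085457 / 2.9002e+05
mu = 0.00095859 Pa*s


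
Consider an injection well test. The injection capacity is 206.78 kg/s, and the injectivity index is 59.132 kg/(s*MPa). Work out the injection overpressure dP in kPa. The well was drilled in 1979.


dP = mdot * 1000 / II
dP = 206.78 * 1000 / 59.132
dP = 3496.9 kPa


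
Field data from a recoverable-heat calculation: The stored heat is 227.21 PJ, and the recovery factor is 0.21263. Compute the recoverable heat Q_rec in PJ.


Q_rec = Q_s * RF
Q_rec = 227.21 * 0.21263
Q_rec = 48.312 PJ


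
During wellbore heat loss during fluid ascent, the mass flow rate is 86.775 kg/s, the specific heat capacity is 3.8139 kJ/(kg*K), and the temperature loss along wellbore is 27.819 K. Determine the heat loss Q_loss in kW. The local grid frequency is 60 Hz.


Q_loss = mdot * cp * dT
Q_loss = 86.775 * 3.8139 * 27.819
Q_loss = 9206.7 kW


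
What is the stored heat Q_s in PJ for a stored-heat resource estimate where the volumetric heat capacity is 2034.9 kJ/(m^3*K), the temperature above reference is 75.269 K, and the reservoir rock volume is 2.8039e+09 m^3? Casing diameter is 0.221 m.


Q_s = Vr * rhoc * dT / 1e12
Q_s = 2.8039e+09 * 2034.9 * 75.269 / 1e12
Q_s = 429.46 PJ


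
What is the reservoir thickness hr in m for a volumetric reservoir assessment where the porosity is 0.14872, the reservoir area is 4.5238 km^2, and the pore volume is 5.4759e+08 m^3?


hr = Vp / (A * 1e6 * phi)
hr = 5.4759e+08 / (4.5238 * 1e6 * 0.14872)
hr = 813.92 m


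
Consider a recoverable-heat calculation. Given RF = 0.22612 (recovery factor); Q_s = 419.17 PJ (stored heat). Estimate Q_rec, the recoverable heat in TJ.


Q_rec = Q_s * RF
Q_rec = 419.17 * 0.22612
Q_rec = 94.78272 PJ
Convert: 94.78272 PJ * 1000.0 = 94783 TJ
Q_rec = 94783 TJ


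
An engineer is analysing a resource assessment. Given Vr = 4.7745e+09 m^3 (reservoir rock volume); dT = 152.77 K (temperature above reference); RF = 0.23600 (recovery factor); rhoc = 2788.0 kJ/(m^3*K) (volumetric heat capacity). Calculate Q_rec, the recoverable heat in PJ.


Step 1: Q_s = Vr*rhoc*dT/1e12 = 4.7745e+09*2788.0*152.77/1e12 = 2033.568 PJ
Step 2: Q_rec = Q_s * RF = 2033.568 * 0.236 = 479.92 PJ
Q_rec = 479.92 PJ


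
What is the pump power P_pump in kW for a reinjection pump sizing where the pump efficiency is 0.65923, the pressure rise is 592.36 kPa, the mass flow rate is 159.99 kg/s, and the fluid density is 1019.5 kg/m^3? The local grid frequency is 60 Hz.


P_pump = mdot * dP / (rho * eta)
P_pump = 159.99 * 592.36 / (1019.5 * 0.65923)
P_pump = 141.01 kW


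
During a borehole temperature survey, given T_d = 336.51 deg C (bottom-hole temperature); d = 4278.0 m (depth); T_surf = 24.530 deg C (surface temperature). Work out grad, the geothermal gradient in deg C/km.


grad = (T_d - T_surf) / d * 1000
grad = (336.51 - 24.530) / 4278.0 * 1000
grad = 72.927 deg C/km


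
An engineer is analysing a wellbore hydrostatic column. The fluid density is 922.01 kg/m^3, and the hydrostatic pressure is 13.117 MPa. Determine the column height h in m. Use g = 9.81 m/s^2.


h = P * 1e6 / (g * rho)
h = 13.117 * 1e6 / (9.81 * 922.01)
h = 1450.2 m


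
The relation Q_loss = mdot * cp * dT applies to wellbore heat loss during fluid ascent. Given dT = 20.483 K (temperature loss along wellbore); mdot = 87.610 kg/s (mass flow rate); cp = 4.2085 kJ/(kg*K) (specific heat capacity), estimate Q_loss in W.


Q_loss = mdot * cp * dT
Q_loss = 87.610 * 4.2085 * 20.483
Q_loss = 7552.219 kW
Convert: 7552.219 kW * 1000.0 = 7.5522e+06 W
Q_loss = 7.5522e+06 W


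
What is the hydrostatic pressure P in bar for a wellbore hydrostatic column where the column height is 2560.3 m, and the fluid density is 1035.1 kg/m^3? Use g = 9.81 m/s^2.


P = rho * g * h / 1e6
P = 1035.1 * 9.81 * 2560.3 / 1e6
P = 25.99813 MPa
Convert: 25.99813 MPa * 10.0 = 259.98 bar
P = 259.98 bar


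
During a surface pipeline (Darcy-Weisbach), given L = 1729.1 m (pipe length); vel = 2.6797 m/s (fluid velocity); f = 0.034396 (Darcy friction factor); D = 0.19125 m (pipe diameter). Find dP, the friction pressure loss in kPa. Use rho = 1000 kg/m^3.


dP = f * (L/D) * (rho*vel^2/2) / 1000
dP = 0.034396 * (1729.1/0.19125) * (1000*2.6797^2/2) / 1000
dP = 1116.5 kPa


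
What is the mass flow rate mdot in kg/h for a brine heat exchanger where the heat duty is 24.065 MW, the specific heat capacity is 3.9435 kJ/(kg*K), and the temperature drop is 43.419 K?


mdot = Q * 1000 / (cp * dT)
mdot = 24.065 * 1000 / (3.9435 * 43.419)
mdot = 140.5478 kg/s
Convert: 140.5478 kg/s * 3600.0 = 5.0597e+05 kg/h
mdot = 5.0597e+05 kg/h


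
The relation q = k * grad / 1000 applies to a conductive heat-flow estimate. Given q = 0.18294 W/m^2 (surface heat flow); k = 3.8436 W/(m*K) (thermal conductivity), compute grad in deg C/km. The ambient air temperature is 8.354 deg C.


grad = q * 1000 / k
grad = 0.18294 * 1000 / 3.8436
grad = 47.596 deg C/km


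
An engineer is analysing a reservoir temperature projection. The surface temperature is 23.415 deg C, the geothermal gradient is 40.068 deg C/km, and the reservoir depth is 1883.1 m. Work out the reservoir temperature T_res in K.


T_res = T_surf + grad * d / 1000
T_res = 23.415 + 40.068 * 1883.1 / 1000
T_res = 98.86705 deg C
Convert to K: 98.86705 + 273.15 = 372.02 K
T_res = 372.02 K


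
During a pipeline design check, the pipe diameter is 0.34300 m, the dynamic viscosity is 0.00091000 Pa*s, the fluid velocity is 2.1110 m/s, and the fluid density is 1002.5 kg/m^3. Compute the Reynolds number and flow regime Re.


Step 1: Re = rho*vel*D/mu = 1002.5*2.111*0.343/0.00091 = 7.9767e+05
Step 2: Re = 7.9767e+05 > 4000, so flow is turbulent.
Re = 7.9767e+05 (turbulent)


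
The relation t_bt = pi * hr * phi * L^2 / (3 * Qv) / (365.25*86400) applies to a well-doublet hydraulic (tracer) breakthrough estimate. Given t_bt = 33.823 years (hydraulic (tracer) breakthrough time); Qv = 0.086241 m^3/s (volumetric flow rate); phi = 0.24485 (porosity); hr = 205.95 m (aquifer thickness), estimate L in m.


L = sqrt(t_bt*365.25*86400*3*Qv / (pi*hr*phi))
L = sqrt(33.823*365.25*86400*3*0.086241 / (pi*205.95*0.24485))
L = 1320.3 m


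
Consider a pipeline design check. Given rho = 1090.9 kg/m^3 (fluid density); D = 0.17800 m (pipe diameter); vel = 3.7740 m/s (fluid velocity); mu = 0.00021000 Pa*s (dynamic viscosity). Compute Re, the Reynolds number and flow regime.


Step 1: Re = rho*vel*D/mu = 1090.9*3.774*0.178/0.00021 = 3.4897e+06
Step 2: Re = 3.4897e+06 > 4000, so flow is turbulent.
Re = 3.4897e+06 (turbulent)


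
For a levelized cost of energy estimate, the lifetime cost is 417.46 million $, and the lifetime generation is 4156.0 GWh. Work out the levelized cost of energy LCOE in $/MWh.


LCOE = C_tot / E_tot * 100
LCOE = 417.46 / 4156.0 * 100
LCOE = 10.04475 cents/kWh
Convert: 10.04475 cents/kWh * 10.0 = 100.45 $/MWh
LCOE = 100.45 $/MWh


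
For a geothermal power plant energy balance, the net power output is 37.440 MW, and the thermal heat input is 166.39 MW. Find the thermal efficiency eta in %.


eta = W_net / Q_in * 100
eta = 37.440 / 166.39 * 100
eta = 22.501 %


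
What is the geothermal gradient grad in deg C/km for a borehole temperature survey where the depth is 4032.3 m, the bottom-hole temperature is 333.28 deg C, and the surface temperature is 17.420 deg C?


grad = (T_d - T_surf) / d * 1000
grad = (333.28 - 17.420) / 4032.3 * 1000
grad = 78.332 deg C/km


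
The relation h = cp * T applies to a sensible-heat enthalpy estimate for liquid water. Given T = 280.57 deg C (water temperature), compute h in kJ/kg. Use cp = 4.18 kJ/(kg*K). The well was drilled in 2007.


h = cp * T
h = 4.18 * 280.57
h = 1172.8 kJ/kg


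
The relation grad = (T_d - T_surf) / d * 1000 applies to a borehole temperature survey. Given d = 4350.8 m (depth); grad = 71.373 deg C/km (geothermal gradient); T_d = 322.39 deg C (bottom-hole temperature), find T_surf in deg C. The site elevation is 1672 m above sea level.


T_surf = T_d - grad * d / 1000
T_surf = 322.39 - 71.373 * 4350.8 / 1000
T_surf = 11.860 deg C


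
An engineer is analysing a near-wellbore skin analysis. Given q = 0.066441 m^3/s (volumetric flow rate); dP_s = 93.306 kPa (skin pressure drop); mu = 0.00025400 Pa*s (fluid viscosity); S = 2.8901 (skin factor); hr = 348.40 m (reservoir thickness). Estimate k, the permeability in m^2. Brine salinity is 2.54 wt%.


k = S*q*mu / (2*pi*dP_s*1000*hr)
k = 2.8901*0.066441*0.00025400 / (2*pi*93.306*1000*348.40)
k = 2.3879e-13 m^2


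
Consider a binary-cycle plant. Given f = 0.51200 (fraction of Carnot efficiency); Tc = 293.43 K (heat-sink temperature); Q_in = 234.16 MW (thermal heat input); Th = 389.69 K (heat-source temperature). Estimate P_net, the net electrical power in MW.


Step 1: eta = (1 - Tc/Th)*f = (1 - 293.43/389.69)*0.512 = 0.1264726
Step 2: P_net = eta * Q_in = 0.1264726 * 234.16 = 29.615 MW
P_net = 29.615 MW


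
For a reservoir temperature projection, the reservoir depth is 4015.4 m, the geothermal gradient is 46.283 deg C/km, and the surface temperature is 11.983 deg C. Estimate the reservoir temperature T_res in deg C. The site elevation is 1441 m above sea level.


T_res = T_surf + grad * d / 1000
T_res = 11.983 + 46.283 * 4015.4 / 1000
T_res = 197.83 deg C


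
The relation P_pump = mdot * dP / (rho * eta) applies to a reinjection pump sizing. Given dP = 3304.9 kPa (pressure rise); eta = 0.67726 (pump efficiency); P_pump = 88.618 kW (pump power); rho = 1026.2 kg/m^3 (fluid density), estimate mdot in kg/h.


mdot = P_pump * rho * eta / dP
mdot = 88.618 * 1026.2 * 0.67726 / 3304.9
mdot = 18.63593 kg/s
Convert: 18.63593 kg/s * 3600.0 = 67089 kg/h
mdot = 67089 kg/h


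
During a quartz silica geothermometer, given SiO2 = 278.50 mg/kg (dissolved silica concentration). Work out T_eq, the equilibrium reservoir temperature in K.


T_eq = 1309 / (5.19 - log10(SiO2)) - 273.15
T_eq = 1309 / (5.19 - log10(278.50)) - 273.15
T_eq = 203.6867 deg C
Convert to K: 203.6867 + 273.15 = 476.84 K
T_eq = 476.84 K


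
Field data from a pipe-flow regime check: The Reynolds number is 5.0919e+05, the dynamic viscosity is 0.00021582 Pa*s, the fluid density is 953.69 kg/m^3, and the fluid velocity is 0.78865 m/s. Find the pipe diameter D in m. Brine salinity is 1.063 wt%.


D = Re * mu / (rho * vel)
D = 5.0919e+05 * 0.00021582 / (953.69 * 0.78865)
D = 0.14611 m


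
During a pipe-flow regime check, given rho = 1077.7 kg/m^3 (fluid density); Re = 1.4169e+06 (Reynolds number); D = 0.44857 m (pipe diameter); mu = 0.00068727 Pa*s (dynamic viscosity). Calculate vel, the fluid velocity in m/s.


vel = Re * mu / (rho * D)
vel = 1.4169e+06 * 0.00068727 / (1077.7 * 0.44857)
vel = 2.0144 m/s


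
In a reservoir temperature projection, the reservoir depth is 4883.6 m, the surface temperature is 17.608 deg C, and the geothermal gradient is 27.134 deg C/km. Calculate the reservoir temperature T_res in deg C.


T_res = T_surf + grad * d / 1000
T_res = 17.608 + 27.134 * 4883.6 / 1000
T_res = 150.12 deg C


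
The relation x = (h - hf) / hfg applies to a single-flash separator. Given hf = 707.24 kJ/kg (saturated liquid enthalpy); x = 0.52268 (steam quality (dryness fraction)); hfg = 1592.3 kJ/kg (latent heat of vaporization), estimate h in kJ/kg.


h = hf + x * hfg
h = 707.24 + 0.52268 * 1592.3
h = 1539.5 kJ/kg


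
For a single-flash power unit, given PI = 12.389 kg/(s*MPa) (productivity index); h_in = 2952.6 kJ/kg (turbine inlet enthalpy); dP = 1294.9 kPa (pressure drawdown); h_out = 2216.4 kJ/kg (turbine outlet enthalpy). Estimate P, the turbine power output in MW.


Step 1: mdot = PI * dP / 1000 = 12.389 * 1294.9 / 1000 = 16.04252 kg/s
Step 2: P = mdot*(h_in - h_out)/1000 = 16.04252*(2952.6 - 2216.4)/1000 = 11.811 MW
P = 11.811 MW
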